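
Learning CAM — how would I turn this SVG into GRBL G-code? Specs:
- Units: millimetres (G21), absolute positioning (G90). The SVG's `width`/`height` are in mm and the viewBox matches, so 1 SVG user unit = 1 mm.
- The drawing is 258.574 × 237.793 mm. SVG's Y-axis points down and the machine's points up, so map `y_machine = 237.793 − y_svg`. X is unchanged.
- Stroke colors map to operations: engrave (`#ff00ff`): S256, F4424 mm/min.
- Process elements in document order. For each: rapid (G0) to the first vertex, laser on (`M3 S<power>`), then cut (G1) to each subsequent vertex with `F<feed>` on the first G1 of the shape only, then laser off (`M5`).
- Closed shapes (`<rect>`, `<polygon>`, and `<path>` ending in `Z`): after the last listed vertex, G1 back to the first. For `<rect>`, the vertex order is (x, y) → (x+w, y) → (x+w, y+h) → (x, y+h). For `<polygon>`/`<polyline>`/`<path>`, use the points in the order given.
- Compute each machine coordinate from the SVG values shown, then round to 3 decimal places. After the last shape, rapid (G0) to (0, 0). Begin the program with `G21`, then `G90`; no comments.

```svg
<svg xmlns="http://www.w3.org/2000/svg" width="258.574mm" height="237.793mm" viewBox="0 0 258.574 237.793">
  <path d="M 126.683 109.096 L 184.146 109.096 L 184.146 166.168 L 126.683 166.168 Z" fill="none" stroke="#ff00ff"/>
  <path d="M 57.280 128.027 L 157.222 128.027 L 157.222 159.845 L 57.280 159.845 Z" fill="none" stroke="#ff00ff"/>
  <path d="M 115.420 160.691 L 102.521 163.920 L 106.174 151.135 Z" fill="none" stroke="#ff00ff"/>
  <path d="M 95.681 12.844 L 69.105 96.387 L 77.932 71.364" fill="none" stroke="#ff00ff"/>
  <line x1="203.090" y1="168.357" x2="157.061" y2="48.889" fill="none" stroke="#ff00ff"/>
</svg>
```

G21
G90
G0 X126.683 Y128.697
M3 S256
G1 X184.146 Y128.697 F4424
G1 X184.146 Y71.625
G1 X126.683 Y71.625
G1 X126.683 Y128.697
M5
G0 X57.280 Y109.766
M3 S256
G1 X157.222 Y109.766 F4424
G1 X157.222 Y77.948
G1 X57.280 Y77.948
G1 X57.280 Y109.766
M5
G0 X115.420 Y77.102
M3 S256
G1 X102.521 Y73.873 F4424
G1 X106.174 Y86.658
G1 X115.420 Y77.102
M5
G0 X95.681 Y224.949
M3 S256
G1 X69.105 Y141.406 F4424
G1 X77.932 Y166.429
M5
G0 X203.090 Y69.436
M3 S256
G1 X157.061 Y188.904 F4424
M5
G0 X0.000 Y0.000

Since the viewBox matches the mm dimensions, user units are millimetres directly. The only transform is the Y-flip y_m = 237.793 − y_svg.

Shape 1 is a rectangle drawn with `<path>`. Its stroke #ff00ff means engrave at S256, F4424. After flipping Y the toolpath is (126.683,128.697) → (184.146,128.697) → (184.146,71.625) → (126.683,71.625) → (126.683,128.697), returning to the start.

Shape 2 is a rectangle drawn with `<path>`. Its stroke #ff00ff means engrave at S256, F4424. After flipping Y the toolpath is (57.280,109.766) → (157.222,109.766) → (157.222,77.948) → (57.280,77.948) → (57.280,109.766), returning to the start.

Shape 3 is a regular polygon drawn with `<path>`. Its stroke #ff00ff means engrave at S256, F4424. After flipping Y the toolpath is (115.420,77.102) → (102.521,73.873) → (106.174,86.658) → (115.420,77.102), returning to the start.

Shape 4 is a open polyline drawn with `<path>`. Its stroke #ff00ff means engrave at S256, F4424. After flipping Y the toolpath is (95.681,224.949) → (69.105,141.406) → (77.932,166.429).

Shape 5 is a line segment drawn with `<line>`. Its stroke #ff00ff means engrave at S256, F4424. After flipping Y the toolpath is (203.090,69.436) → (157.061,188.904).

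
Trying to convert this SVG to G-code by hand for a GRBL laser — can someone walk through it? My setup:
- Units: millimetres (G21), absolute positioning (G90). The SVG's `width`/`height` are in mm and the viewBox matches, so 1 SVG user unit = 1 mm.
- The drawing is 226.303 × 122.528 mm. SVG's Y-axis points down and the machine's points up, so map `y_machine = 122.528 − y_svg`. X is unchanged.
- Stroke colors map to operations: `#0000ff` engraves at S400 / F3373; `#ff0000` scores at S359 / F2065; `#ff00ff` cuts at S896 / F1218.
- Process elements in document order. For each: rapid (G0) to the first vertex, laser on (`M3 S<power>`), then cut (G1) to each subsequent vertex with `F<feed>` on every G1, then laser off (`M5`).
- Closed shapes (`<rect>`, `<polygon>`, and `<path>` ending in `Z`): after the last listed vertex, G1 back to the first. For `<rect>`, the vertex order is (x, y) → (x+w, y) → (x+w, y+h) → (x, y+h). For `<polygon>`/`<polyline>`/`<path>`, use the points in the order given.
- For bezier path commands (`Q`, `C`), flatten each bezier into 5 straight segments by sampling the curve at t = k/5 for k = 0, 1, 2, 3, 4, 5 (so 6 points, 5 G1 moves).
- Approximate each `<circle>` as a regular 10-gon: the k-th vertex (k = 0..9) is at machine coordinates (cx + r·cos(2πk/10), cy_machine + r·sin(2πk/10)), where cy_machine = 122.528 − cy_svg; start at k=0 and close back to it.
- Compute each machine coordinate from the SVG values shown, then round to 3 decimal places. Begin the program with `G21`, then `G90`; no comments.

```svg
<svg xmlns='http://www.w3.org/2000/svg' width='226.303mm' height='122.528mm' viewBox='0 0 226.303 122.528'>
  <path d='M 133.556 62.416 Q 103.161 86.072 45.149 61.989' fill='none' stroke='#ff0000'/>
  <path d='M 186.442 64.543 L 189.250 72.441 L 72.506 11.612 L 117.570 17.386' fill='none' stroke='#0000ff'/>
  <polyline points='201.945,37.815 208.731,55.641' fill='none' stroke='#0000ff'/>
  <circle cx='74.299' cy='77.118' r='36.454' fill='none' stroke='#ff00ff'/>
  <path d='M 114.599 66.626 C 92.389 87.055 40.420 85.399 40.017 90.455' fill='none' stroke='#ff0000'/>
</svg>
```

Since the viewBox matches the mm dimensions, user units are millimetres directly. The only transform is the Y-flip y_m = 122.528 − y_svg.

Shape 1 is a quadratic bezier drawn with `<path>`. Its stroke #ff0000 means score at S359, F2065. After flipping Y the toolpath is (133.556,60.112) → (120.293,52.559) → (104.821,48.825) → (87.140,48.911) → (67.249,52.815) → (45.149,60.539).

Shape 2 is a open polyline drawn with `<path>`. Its stroke #0000ff means engrave at S400, F3373. After flipping Y the toolpath is (186.442,57.985) → (189.250,50.087) → (72.506,110.916) → (117.570,105.142).

Shape 3 is a line segment drawn with `<polyline>`. Its stroke #0000ff means engrave at S400, F3373. After flipping Y the toolpath is (201.945,84.713) → (208.731,66.887).

Shape 4 is a circle drawn with `<circle>`. Its stroke #ff00ff means cut at S896, F1218. After flipping Y the toolpath is (110.753,45.410) → (103.791,66.837) → (85.564,80.080) → (63.034,80.080) → (44.807,66.837) → (37.845,45.410) → (44.807,23.983) → (63.034,10.740) → (85.564,10.740) → (103.791,23.983) → (110.753,45.410), returning to the start.

Shape 5 is a cubic bezier drawn with `<path>`. Its stroke #ff0000 means score at S359, F2065. After flipping Y the toolpath is (114.599,55.902) → (98.353,46.064) → (78.867,40.145) → (60.047,36.761) → (45.796,34.532) → (40.017,32.073).

G21
G90
G0 X133.556 Y60.112
M3 S359
G1 X120.293 Y52.559 F2065
G1 X104.821 Y48.825 F2065
G1 X87.140 Y48.911 F2065
G1 X67.249 Y52.815 F2065
G1 X45.149 Y60.539 F2065
M5
G0 X186.442 Y57.985
M3 S400
G1 X189.250 Y50.087 F3373
G1 X72.506 Y110.916 F3373
G1 X117.570 Y105.142 F3373
M5
G0 X201.945 Y84.713
M3 S400
G1 X208.731 Y66.887 F3373
M5
G0 X110.753 Y45.410
M3 S896
G1 X103.791 Y66.837 F1218
G1 X85.564 Y80.080 F1218
G1 X63.034 Y80.080 F1218
G1 X44.807 Y66.837 F1218
G1 X37.845 Y45.410 F1218
G1 X44.807 Y23.983 F1218
G1 X63.034 Y10.740 F1218
G1 X85.564 Y10.740 F1218
G1 X103.791 Y23.983 F1218
G1 X110.753 Y45.410 F1218
M5
G0 X114.599 Y55.902
M3 S359
G1 X98.353 Y46.064 F2065
G1 X78.867 Y40.145 F2065
G1 X60.047 Y36.761 F2065
G1 X45.796 Y34.532 F2065
G1 X40.017 Y32.073 F2065
M5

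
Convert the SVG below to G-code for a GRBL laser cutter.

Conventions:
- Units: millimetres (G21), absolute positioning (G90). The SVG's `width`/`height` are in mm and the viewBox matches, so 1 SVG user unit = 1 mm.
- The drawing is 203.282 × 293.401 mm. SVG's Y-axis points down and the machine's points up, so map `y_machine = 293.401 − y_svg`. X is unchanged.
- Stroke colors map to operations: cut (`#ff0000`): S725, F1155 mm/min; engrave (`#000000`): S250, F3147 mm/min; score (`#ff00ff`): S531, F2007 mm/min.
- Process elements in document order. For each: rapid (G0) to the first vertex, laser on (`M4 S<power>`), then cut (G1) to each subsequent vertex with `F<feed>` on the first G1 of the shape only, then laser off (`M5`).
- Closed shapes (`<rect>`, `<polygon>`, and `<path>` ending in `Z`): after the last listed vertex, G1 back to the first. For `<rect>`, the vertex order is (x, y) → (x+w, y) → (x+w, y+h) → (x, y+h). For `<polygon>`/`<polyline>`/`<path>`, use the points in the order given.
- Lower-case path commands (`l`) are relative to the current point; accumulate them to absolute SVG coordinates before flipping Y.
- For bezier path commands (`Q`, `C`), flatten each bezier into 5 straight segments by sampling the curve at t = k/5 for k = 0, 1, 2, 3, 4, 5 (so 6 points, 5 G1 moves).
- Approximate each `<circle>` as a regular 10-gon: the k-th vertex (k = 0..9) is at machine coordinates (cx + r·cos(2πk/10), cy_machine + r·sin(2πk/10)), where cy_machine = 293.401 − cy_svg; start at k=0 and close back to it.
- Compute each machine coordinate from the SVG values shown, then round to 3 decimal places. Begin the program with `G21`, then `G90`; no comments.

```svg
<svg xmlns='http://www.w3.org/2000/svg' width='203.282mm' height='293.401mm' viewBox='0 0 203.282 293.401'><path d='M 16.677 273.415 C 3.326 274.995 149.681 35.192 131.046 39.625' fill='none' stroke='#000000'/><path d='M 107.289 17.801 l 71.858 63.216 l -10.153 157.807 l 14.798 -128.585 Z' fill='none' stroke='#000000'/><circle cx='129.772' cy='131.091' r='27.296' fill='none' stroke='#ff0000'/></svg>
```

G21
G90
G0 X16.677 Y19.986
M4 S250
G1 X25.234 Y44.119 F3147
G1 X56.534 Y102.874
G1 X94.993 Y172.942
G1 X125.026 Y231.012
G1 X131.046 Y253.776
M5
G0 X107.289 Y275.600
M4 S250
G1 X179.147 Y212.384 F3147
G1 X168.994 Y54.577
G1 X183.792 Y183.162
G1 X107.289 Y275.600
M5
G0 X157.068 Y162.310
M4 S725
G1 X151.855 Y178.354 F1155
G1 X138.207 Y188.270
G1 X121.337 Y188.270
G1 X107.689 Y178.354
G1 X102.476 Y162.310
G1 X107.689 Y146.266
G1 X121.337 Y136.350
G1 X138.207 Y136.350
G1 X151.855 Y146.266
G1 X157.068 Y162.310
M5

1 u = 1 mm; y_m = 293.401 − y.

[1] `<path>` cubic bezier, #000000→engrave S250 F3147: (16.677,19.986) → (25.234,44.119) → (56.534,102.874) → (94.993,172.942) → (125.026,231.012) → (131.046,253.776)

[2] `<path>` closed polygon, #000000→engrave S250 F3147: (107.289,275.600) → (179.147,212.384) → (168.994,54.577) → (183.792,183.162) → (107.289,275.600) (closed)

[3] `<circle>` circle, #ff0000→cut S725 F1155: (157.068,162.310) → (151.855,178.354) → (138.207,188.270) → (121.337,188.270) → (107.689,178.354) → (102.476,162.310) → (107.689,146.266) → (121.337,136.350) → (138.207,136.350) → (151.855,146.266) → (157.068,162.310) (closed)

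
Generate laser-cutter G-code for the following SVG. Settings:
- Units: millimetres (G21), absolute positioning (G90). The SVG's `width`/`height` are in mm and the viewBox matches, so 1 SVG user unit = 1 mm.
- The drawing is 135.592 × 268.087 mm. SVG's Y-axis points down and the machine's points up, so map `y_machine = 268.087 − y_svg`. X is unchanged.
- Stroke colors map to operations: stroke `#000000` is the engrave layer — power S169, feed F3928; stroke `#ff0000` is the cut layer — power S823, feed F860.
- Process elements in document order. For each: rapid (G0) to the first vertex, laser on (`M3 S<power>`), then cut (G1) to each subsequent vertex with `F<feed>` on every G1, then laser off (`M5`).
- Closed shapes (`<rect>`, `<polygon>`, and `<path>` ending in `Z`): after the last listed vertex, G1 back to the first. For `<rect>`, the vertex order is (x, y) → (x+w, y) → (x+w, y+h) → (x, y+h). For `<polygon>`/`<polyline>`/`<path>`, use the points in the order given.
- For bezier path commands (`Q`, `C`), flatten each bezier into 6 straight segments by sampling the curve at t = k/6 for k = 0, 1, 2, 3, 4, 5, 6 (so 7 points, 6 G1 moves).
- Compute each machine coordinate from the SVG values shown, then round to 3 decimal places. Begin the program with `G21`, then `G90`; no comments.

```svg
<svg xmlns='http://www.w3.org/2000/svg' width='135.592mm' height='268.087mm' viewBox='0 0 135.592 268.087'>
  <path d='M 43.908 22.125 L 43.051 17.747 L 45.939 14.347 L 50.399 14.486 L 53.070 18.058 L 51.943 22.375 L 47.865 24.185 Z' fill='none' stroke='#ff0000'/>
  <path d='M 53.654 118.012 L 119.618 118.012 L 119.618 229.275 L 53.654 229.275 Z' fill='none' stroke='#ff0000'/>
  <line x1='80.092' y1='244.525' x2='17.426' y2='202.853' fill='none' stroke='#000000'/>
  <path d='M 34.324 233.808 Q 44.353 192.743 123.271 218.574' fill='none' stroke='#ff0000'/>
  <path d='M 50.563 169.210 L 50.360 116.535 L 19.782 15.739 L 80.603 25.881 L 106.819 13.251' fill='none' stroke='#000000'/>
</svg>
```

viewBox `0 0 135.592 268.087` with mm width/height → 1 unit = 1 mm. Flip: y_m = 268.087 − y_svg.

**Shape 1** — `<path>` regular polygon, stroke `#ff0000` → cut (S823, F860). Machine vertices: (43.908,245.962) → (43.051,250.340) → (45.939,253.740) → (50.399,253.601) → (53.070,250.029) → (51.943,245.712) → (47.865,243.902) → (43.908,245.962). Closed: final G1 returns to the first vertex.

**Shape 2** — `<path>` rectangle, stroke `#ff0000` → cut (S823, F860). Machine vertices: (53.654,150.075) → (119.618,150.075) → (119.618,38.812) → (53.654,38.812) → (53.654,150.075). Closed: final G1 returns to the first vertex.

**Shape 3** — `<line>` line segment, stroke `#000000` → engrave (S169, F3928). Machine vertices: (80.092,23.562) → (17.426,65.234). Open path.

**Shape 4** — `<path>` quadratic bezier, stroke `#ff0000` → cut (S823, F860). Control points (SVG): P0=(34.324,233.808), P1=(44.353,192.743), P2=(123.271,218.574); sampled at t=k/6. Machine vertices: (34.324,34.279) → (39.581,46.109) → (48.664,54.223) → (61.575,58.620) → (78.313,59.301) → (98.879,56.265) → (123.271,49.513). Open path.

**Shape 5** — `<path>` open polyline, stroke `#000000` → engrave (S169, F3928). Machine vertices: (50.563,98.877) → (50.360,151.552) → (19.782,252.348) → (80.603,242.206) → (106.819,254.836). Open path.

G21
G90
G0 X43.908 Y245.962
M3 S823
G1 X43.051 Y250.340 F860
G1 X45.939 Y253.740 F860
G1 X50.399 Y253.601 F860
G1 X53.070 Y250.029 F860
G1 X51.943 Y245.712 F860
G1 X47.865 Y243.902 F860
G1 X43.908 Y245.962 F860
M5
G0 X53.654 Y150.075
M3 S823
G1 X119.618 Y150.075 F860
G1 X119.618 Y38.812 F860
G1 X53.654 Y38.812 F860
G1 X53.654 Y150.075 F860
M5
G0 X80.092 Y23.562
M3 S169
G1 X17.426 Y65.234 F3928
M5
G0 X34.324 Y34.279
M3 S823
G1 X39.581 Y46.109 F860
G1 X48.664 Y54.223 F860
G1 X61.575 Y58.620 F860
G1 X78.313 Y59.301 F860
G1 X98.879 Y56.265 F860
G1 X123.271 Y49.513 F860
M5
G0 X50.563 Y98.877
M3 S169
G1 X50.360 Y151.552 F3928
G1 X19.782 Y252.348 F3928
G1 X80.603 Y242.206 F3928
G1 X106.819 Y254.836 F3928
M5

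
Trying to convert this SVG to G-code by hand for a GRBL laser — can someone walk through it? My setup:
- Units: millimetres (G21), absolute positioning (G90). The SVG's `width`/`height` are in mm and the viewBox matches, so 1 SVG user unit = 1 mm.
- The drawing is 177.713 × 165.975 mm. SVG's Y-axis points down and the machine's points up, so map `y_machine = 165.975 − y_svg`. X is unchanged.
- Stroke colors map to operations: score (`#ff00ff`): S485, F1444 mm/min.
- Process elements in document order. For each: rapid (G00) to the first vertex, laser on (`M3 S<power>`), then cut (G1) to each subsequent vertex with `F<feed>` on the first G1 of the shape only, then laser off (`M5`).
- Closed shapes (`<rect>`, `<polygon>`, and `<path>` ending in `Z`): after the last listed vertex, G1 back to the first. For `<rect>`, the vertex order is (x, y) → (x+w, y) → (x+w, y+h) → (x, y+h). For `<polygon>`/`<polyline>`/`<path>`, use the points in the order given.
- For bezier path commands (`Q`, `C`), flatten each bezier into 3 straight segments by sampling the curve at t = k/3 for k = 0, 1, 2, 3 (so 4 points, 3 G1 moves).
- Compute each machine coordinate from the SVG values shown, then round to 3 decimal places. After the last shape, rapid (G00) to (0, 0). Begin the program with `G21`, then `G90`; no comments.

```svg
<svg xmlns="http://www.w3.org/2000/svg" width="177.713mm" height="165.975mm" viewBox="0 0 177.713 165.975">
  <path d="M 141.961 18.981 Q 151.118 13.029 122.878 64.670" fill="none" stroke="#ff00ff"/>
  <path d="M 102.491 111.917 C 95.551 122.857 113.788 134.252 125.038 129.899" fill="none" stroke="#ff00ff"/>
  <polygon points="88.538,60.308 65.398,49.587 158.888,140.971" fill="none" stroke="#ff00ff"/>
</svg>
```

1 u = 1 mm; y_m = 165.975 − y.

[1] `<path>` quadratic bezier, #ff00ff→score S485 F1444: (141.961,146.994) → (143.910,144.563) → (137.549,129.333) → (122.878,101.305)

[2] `<path>` cubic bezier, #ff00ff→score S485 F1444: (102.491,54.058) → (102.752,43.566) → (112.650,36.372) → (125.038,36.076)

[3] `<polygon>` closed polygon, #ff00ff→score S485 F1444: (88.538,105.667) → (65.398,116.388) → (158.888,25.004) → (88.538,105.667) (closed)

G21
G90
G00 X141.961 Y146.994
M3 S485
G1 X143.910 Y144.563 F1444
G1 X137.549 Y129.333
G1 X122.878 Y101.305
M5
G00 X102.491 Y54.058
M3 S485
G1 X102.752 Y43.566 F1444
G1 X112.650 Y36.372
G1 X125.038 Y36.076
M5
G00 X88.538 Y105.667
M3 S485
G1 X65.398 Y116.388 F1444
G1 X158.888 Y25.004
G1 X88.538 Y105.667
M5
G00 X0.000 Y0.000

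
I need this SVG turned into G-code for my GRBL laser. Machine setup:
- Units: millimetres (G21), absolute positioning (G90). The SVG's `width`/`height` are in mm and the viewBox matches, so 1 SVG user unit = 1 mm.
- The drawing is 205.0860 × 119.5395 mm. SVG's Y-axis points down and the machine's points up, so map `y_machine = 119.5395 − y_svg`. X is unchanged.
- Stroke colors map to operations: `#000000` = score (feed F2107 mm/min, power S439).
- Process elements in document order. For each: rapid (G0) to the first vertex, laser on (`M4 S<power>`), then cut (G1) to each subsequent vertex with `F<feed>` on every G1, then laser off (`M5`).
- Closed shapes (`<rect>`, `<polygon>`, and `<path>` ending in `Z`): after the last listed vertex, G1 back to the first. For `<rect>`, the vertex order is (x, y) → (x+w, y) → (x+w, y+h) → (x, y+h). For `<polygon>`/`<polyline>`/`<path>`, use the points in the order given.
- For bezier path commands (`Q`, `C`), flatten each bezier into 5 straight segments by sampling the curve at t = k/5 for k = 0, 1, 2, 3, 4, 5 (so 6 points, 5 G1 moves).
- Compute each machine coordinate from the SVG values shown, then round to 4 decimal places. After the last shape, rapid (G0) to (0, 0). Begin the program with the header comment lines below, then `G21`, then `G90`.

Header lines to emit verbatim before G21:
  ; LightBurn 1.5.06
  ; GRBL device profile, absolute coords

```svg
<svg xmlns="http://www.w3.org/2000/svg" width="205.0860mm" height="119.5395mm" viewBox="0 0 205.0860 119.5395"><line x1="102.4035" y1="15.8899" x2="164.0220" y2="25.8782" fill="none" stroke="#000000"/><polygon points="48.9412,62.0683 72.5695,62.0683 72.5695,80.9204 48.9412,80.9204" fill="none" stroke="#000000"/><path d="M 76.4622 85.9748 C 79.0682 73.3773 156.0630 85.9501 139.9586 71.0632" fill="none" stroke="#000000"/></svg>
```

1 u = 1 mm; y_m = 119.5395 − y.

[1] `<line>` line segment, #000000→score S439 F2107: (102.4035,103.6496) → (164.0220,93.6613)

[2] `<polygon>` rectangle, #000000→score S439 F2107: (48.9412,57.4712) → (72.5695,57.4712) → (72.5695,38.6191) → (48.9412,38.6191) → (48.9412,57.4712) (closed)

[3] `<path>` cubic bezier, #000000→score S439 F2107: (76.4622,33.5647) → (85.6126,38.5238) → (104.5768,39.9683) → (125.3155,40.4244) → (139.7892,42.4183) → (139.9586,48.4763)

; LightBurn 1.5.06
; GRBL device profile, absolute coords
G21
G90
G0 X102.4035 Y103.6496
M4 S439
G1 X164.0220 Y93.6613 F2107
M5
G0 X48.9412 Y57.4712
M4 S439
G1 X72.5695 Y57.4712 F2107
G1 X72.5695 Y38.6191 F2107
G1 X48.9412 Y38.6191 F2107
G1 X48.9412 Y57.4712 F2107
M5
G0 X76.4622 Y33.5647
M4 S439
G1 X85.6126 Y38.5238 F2107
G1 X104.5768 Y39.9683 F2107
G1 X125.3155 Y40.4244 F2107
G1 X139.7892 Y42.4183 F2107
G1 X139.9586 Y48.4763 F2107
M5
G0 X0.0000 Y0.0000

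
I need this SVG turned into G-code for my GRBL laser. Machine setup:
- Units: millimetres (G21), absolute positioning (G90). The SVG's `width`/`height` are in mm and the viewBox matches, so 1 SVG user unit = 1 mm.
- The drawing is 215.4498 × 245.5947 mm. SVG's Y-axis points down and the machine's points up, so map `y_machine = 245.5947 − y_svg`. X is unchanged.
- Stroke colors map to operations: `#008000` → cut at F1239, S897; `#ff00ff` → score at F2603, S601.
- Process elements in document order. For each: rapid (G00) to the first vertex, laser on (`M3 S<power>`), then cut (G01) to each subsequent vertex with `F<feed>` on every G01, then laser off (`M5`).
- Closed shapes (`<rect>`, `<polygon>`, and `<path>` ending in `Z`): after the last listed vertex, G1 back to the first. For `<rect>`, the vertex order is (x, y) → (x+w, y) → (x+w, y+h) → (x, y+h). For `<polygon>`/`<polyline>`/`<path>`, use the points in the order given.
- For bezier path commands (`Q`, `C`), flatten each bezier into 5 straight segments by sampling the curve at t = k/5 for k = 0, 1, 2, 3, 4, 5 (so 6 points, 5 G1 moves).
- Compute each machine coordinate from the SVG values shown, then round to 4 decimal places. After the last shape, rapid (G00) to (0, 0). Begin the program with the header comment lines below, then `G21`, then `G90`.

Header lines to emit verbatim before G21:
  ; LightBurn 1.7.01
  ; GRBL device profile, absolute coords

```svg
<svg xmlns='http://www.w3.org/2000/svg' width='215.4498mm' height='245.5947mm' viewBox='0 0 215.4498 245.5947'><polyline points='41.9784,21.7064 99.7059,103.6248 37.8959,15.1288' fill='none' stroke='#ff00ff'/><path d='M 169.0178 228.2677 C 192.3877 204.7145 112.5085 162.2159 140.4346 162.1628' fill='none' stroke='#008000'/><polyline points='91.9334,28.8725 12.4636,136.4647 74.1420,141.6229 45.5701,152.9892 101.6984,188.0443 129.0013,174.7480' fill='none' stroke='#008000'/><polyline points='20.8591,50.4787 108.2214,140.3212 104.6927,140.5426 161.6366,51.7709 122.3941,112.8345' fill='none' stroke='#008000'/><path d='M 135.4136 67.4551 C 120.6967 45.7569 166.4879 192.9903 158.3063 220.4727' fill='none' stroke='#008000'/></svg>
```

1 u = 1 mm; y_m = 245.5947 − y.

[1] `<polyline>` open polyline, #ff00ff→score S601 F2603: (41.9784,223.8883) → (99.7059,141.9699) → (37.8959,230.4659)

[2] `<path>` cubic bezier, #008000→cut S897 F1239: (169.0178,17.3270) → (172.3383,33.2412) → (161.0096,50.7556) → (145.1623,66.9234) → (134.9271,78.7977) → (140.4346,83.4319)

[3] `<polyline>` open polyline, #008000→cut S897 F1239: (91.9334,216.7222) → (12.4636,109.1300) → (74.1420,103.9718) → (45.5701,92.6055) → (101.6984,57.5504) → (129.0013,70.8467)

[4] `<polyline>` open polyline, #008000→cut S897 F1239: (20.8591,195.1160) → (108.2214,105.2735) → (104.6927,105.0521) → (161.6366,193.8238) → (122.3941,132.7602)

[5] `<path>` cubic bezier, #008000→cut S897 F1239: (135.4136,178.1396) → (132.9286,173.1962) → (139.4704,141.5660) → (149.5441,97.1057) → (157.6544,53.6721) → (158.3063,25.1220)

; LightBurn 1.7.01
; GRBL device profile, absolute coords
G21
G90
G00 X41.9784 Y223.8883
M3 S601
G01 X99.7059 Y141.9699 F2603
G01 X37.8959 Y230.4659 F2603
M5
G00 X169.0178 Y17.3270
M3 S897
G01 X172.3383 Y33.2412 F1239
G01 X161.0096 Y50.7556 F1239
G01 X145.1623 Y66.9234 F1239
G01 X134.9271 Y78.7977 F1239
G01 X140.4346 Y83.4319 F1239
M5
G00 X91.9334 Y216.7222
M3 S897
G01 X12.4636 Y109.1300 F1239
G01 X74.1420 Y103.9718 F1239
G01 X45.5701 Y92.6055 F1239
G01 X101.6984 Y57.5504 F1239
G01 X129.0013 Y70.8467 F1239
M5
G00 X20.8591 Y195.1160
M3 S897
G01 X108.2214 Y105.2735 F1239
G01 X104.6927 Y105.0521 F1239
G01 X161.6366 Y193.8238 F1239
G01 X122.3941 Y132.7602 F1239
M5
G00 X135.4136 Y178.1396
M3 S897
G01 X132.9286 Y173.1962 F1239
G01 X139.4704 Y141.5660 F1239
G01 X149.5441 Y97.1057 F1239
G01 X157.6544 Y53.6721 F1239
G01 X158.3063 Y25.1220 F1239
M5
G00 X0.0000 Y0.0000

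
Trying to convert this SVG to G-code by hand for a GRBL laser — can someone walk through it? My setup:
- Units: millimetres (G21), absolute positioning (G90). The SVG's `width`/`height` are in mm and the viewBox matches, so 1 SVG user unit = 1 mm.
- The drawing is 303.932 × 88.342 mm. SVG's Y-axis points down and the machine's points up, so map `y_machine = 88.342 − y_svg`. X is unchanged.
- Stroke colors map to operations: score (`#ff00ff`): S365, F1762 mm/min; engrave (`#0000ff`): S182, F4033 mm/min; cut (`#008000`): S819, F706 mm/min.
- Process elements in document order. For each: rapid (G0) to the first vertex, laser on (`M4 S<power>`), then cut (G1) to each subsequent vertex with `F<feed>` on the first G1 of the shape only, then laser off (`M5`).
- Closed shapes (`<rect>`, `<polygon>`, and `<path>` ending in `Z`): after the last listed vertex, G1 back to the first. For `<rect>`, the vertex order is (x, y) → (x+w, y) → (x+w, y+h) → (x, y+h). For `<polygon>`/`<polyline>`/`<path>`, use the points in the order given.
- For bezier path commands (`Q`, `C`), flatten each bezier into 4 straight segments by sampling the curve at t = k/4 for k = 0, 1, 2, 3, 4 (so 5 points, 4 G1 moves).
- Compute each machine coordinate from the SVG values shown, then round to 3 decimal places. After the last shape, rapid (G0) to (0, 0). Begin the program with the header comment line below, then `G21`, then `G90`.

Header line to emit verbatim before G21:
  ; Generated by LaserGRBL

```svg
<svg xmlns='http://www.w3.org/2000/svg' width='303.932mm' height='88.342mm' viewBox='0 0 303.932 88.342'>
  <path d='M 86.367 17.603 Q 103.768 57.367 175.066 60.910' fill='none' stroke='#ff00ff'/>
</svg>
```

Since the viewBox matches the mm dimensions, user units are millimetres directly. The only transform is the Y-flip y_m = 88.342 − y_svg.

Shape 1 is a quadratic bezier drawn with `<path>`. Its stroke #ff00ff means score at S365, F1762. After flipping Y the toolpath is (86.367,70.739) → (98.436,53.121) → (117.242,40.030) → (142.786,31.467) → (175.066,27.432).

; Generated by LaserGRBL
G21
G90
G0 X86.367 Y70.739
M4 S365
G1 X98.436 Y53.121 F1762
G1 X117.242 Y40.030
G1 X142.786 Y31.467
G1 X175.066 Y27.432
M5
G0 X0.000 Y0.000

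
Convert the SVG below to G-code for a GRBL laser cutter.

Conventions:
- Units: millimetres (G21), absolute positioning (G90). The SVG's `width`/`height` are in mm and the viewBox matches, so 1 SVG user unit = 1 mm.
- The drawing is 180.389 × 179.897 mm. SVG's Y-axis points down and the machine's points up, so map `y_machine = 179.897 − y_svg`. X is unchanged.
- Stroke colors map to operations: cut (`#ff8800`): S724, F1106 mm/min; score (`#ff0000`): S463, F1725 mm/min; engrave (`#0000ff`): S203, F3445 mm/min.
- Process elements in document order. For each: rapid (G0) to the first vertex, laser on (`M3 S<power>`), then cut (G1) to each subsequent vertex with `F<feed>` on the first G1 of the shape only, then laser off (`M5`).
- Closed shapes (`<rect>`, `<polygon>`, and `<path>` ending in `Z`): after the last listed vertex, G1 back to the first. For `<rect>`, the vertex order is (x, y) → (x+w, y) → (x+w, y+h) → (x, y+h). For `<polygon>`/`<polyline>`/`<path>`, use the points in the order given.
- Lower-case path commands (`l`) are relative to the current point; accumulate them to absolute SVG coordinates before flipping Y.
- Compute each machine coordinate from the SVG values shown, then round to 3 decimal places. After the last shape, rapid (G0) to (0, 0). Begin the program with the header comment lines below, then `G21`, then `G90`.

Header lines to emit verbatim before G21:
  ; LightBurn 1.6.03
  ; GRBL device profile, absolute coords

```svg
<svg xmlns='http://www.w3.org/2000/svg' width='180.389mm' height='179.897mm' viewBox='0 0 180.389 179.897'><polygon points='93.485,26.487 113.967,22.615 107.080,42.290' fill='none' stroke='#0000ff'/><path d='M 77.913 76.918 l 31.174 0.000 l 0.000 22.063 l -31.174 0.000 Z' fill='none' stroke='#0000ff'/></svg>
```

; LightBurn 1.6.03
; GRBL device profile, absolute coords
G21
G90
G0 X93.485 Y153.410
M3 S203
G1 X113.967 Y157.282 F3445
G1 X107.080 Y137.607
G1 X93.485 Y153.410
M5
G0 X77.913 Y102.979
M3 S203
G1 X109.087 Y102.979 F3445
G1 X109.087 Y80.916
G1 X77.913 Y80.916
G1 X77.913 Y102.979
M5
G0 X0.000 Y0.000

viewBox `0 0 180.389 179.897` with mm width/height → 1 unit = 1 mm. Flip: y_m = 179.897 − y_svg.

**Shape 1** — `<polygon>` regular polygon, stroke `#0000ff` → engrave (S203, F3445). Machine vertices: (93.485,153.410) → (113.967,157.282) → (107.080,137.607) → (93.485,153.410). Closed: final G1 returns to the first vertex.

**Shape 2** — `<path>` rectangle, stroke `#0000ff` → engrave (S203, F3445). Machine vertices: (77.913,102.979) → (109.087,102.979) → (109.087,80.916) → (77.913,80.916) → (77.913,102.979). Closed: final G1 returns to the first vertex.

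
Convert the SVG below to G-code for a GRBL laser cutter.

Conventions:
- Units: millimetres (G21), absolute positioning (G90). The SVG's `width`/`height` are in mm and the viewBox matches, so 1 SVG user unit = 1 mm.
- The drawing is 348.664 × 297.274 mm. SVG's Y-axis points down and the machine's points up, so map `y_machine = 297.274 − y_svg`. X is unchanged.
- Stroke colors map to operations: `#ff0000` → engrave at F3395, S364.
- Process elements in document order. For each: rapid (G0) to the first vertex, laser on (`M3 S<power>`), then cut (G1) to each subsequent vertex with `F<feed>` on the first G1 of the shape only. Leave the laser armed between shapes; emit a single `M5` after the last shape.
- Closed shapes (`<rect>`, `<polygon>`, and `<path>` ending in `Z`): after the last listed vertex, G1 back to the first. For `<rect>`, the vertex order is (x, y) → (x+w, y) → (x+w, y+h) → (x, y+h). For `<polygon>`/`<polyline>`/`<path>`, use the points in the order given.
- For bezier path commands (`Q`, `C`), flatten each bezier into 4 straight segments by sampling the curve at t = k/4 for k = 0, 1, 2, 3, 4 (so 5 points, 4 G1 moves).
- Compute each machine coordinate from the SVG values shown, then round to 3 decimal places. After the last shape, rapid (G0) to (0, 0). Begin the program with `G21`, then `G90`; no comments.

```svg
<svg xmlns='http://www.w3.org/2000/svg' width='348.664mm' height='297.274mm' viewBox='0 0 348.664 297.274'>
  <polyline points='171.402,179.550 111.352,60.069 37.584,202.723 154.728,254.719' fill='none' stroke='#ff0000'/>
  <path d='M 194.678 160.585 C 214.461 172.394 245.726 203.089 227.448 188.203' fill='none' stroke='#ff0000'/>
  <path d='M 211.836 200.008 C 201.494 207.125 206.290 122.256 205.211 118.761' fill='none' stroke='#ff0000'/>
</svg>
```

G21
G90
G0 X171.402 Y117.724
M3 S364
G1 X111.352 Y237.205 F3395
G1 X37.584 Y94.551
G1 X154.728 Y42.555
G0 X194.678 Y136.689
M3 S364
G1 X210.715 Y125.298 F3395
G1 X225.336 Y112.869
G1 X232.821 Y105.446
G1 X227.448 Y109.071
G0 X211.836 Y97.266
M3 S364
G1 X206.590 Y106.467 F3395
G1 X205.050 Y133.910
G1 X205.247 Y163.343
G1 X205.211 Y178.513
M5
G0 X0.000 Y0.000

Since the viewBox matches the mm dimensions, user units are millimetres directly. The only transform is the Y-flip y_m = 297.274 − y_svg.

Shape 1 is a open polyline drawn with `<polyline>`. Its stroke #ff0000 means engrave at S364, F3395. After flipping Y the toolpath is (171.402,117.724) → (111.352,237.205) → (37.584,94.551) → (154.728,42.555).

Shape 2 is a cubic bezier drawn with `<path>`. Its stroke #ff0000 means engrave at S364, F3395. After flipping Y the toolpath is (194.678,136.689) → (210.715,125.298) → (225.336,112.869) → (232.821,105.446) → (227.448,109.071).

Shape 3 is a cubic bezier drawn with `<path>`. Its stroke #ff0000 means engrave at S364, F3395. After flipping Y the toolpath is (211.836,97.266) → (206.590,106.467) → (205.050,133.910) → (205.247,163.343) → (205.211,178.513).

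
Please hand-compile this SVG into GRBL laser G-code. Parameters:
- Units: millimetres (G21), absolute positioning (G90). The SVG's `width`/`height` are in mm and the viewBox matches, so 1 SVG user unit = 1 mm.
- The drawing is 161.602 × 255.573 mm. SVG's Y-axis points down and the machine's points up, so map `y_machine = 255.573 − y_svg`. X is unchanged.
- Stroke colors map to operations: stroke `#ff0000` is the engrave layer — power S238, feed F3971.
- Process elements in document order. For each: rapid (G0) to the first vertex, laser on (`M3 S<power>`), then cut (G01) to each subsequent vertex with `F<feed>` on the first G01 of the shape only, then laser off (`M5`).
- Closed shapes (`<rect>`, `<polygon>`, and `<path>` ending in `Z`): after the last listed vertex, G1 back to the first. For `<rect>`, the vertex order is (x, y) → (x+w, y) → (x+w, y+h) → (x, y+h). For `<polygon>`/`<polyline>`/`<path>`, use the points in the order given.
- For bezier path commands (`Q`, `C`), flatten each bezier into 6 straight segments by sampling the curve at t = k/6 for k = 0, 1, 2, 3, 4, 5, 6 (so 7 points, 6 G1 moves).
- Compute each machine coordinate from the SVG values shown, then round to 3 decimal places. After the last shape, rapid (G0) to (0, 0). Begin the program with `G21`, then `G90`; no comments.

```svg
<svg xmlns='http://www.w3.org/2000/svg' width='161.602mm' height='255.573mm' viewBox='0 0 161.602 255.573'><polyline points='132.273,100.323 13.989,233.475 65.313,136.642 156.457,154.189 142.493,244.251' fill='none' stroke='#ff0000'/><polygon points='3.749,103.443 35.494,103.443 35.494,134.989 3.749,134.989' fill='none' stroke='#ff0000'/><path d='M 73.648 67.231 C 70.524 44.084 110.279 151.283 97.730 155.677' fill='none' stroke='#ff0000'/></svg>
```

G21
G90
G0 X132.273 Y155.250
M3 S238
G01 X13.989 Y22.098 F3971
G01 X65.313 Y118.931
G01 X156.457 Y101.384
G01 X142.493 Y11.322
M5
G0 X3.749 Y152.130
M3 S238
G01 X35.494 Y152.130 F3971
G01 X35.494 Y120.584
G01 X3.749 Y120.584
G01 X3.749 Y152.130
M5
G0 X73.648 Y188.342
M3 S238
G01 X75.219 Y190.133 F3971
G01 X81.292 Y176.676
G01 X89.223 Y154.447
G01 X96.370 Y129.923
G01 X100.086 Y109.581
G01 X97.730 Y99.896
M5
G0 X0.000 Y0.000

Since the viewBox matches the mm dimensions, user units are millimetres directly. The only transform is the Y-flip y_m = 255.573 − y_svg.

Shape 1 is a open polyline drawn with `<polyline>`. Its stroke #ff0000 means engrave at S238, F3971. After flipping Y the toolpath is (132.273,155.250) → (13.989,22.098) → (65.313,118.931) → (156.457,101.384) → (142.493,11.322).

Shape 2 is a rectangle drawn with `<polygon>`. Its stroke #ff0000 means engrave at S238, F3971. After flipping Y the toolpath is (3.749,152.130) → (35.494,152.130) → (35.494,120.584) → (3.749,120.584) → (3.749,152.130), returning to the start.

Shape 3 is a cubic bezier drawn with `<path>`. Its stroke #ff0000 means engrave at S238, F3971. After flipping Y the toolpath is (73.648,188.342) → (75.219,190.133) → (81.292,176.676) → (89.223,154.447) → (96.370,129.923) → (100.086,109.581) → (97.730,99.896).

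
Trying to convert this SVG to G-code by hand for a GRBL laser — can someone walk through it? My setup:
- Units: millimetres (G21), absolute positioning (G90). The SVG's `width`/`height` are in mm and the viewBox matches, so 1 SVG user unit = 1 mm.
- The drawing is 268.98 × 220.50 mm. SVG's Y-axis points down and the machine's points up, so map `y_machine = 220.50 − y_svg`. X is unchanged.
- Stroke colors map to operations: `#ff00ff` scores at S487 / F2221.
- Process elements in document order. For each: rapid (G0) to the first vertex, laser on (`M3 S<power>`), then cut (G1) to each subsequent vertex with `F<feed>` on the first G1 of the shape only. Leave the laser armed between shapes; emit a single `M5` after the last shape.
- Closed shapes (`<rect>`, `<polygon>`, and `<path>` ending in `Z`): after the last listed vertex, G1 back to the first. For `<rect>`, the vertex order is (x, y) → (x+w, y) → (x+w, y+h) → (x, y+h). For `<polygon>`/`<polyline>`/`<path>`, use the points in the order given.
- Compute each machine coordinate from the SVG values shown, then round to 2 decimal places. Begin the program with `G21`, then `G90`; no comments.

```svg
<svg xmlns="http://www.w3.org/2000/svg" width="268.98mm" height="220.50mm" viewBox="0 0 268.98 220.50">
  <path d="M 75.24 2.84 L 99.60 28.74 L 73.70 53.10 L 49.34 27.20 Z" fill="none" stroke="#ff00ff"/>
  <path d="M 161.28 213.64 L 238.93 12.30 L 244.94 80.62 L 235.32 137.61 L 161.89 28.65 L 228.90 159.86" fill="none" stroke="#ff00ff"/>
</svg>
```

G21
G90
G0 X75.24 Y217.66
M3 S487
G1 X99.60 Y191.76 F2221
G1 X73.70 Y167.40
G1 X49.34 Y193.30
G1 X75.24 Y217.66
G0 X161.28 Y6.86
M3 S487
G1 X238.93 Y208.20 F2221
G1 X244.94 Y139.88
G1 X235.32 Y82.89
G1 X161.89 Y191.85
G1 X228.90 Y60.64
M5

Since the viewBox matches the mm dimensions, user units are millimetres directly. The only transform is the Y-flip y_m = 220.50 − y_svg.

Shape 1 is a regular polygon drawn with `<path>`. Its stroke #ff00ff means score at S487, F2221. After flipping Y the toolpath is (75.24,217.66) → (99.60,191.76) → (73.70,167.40) → (49.34,193.30) → (75.24,217.66), returning to the start.

Shape 2 is a open polyline drawn with `<path>`. Its stroke #ff00ff means score at S487, F2221. After flipping Y the toolpath is (161.28,6.86) → (238.93,208.20) → (244.94,139.88) → (235.32,82.89) → (161.89,191.85) → (228.90,60.64).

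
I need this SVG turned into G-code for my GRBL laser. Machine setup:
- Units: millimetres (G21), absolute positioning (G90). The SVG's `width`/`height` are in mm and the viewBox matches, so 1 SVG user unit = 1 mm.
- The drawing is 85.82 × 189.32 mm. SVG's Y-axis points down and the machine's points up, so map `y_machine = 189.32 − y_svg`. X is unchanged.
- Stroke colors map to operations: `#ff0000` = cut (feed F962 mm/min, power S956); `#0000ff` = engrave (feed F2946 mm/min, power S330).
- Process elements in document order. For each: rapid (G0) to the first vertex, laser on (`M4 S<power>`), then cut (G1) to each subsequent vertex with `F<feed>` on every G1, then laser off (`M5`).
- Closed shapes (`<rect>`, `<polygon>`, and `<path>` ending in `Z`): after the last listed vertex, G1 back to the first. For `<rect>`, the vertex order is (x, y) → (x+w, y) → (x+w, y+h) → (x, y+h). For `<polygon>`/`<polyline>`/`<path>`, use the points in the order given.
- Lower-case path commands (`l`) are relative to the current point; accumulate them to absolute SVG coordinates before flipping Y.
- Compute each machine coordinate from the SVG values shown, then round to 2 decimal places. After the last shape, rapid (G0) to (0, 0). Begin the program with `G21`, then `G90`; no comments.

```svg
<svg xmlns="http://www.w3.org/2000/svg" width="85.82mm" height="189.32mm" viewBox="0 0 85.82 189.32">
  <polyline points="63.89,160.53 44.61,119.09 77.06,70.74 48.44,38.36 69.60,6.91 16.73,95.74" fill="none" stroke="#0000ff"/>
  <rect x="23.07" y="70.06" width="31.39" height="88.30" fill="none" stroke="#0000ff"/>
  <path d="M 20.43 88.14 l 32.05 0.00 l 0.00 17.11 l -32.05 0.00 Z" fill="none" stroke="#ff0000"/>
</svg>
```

Since the viewBox matches the mm dimensions, user units are millimetres directly. The only transform is the Y-flip y_m = 189.32 − y_svg.

Shape 1 is a open polyline drawn with `<polyline>`. Its stroke #0000ff means engrave at S330, F2946. After flipping Y the toolpath is (63.89,28.79) → (44.61,70.23) → (77.06,118.58) → (48.44,150.96) → (69.60,182.41) → (16.73,93.58).

Shape 2 is a rectangle drawn with `<rect>`. Its stroke #0000ff means engrave at S330, F2946. After flipping Y the toolpath is (23.07,119.26) → (54.46,119.26) → (54.46,30.96) → (23.07,30.96) → (23.07,119.26), returning to the start.

Shape 3 is a rectangle drawn with `<path>`. Its stroke #ff0000 means cut at S956, F962. After flipping Y the toolpath is (20.43,101.18) → (52.48,101.18) → (52.48,84.07) → (20.43,84.07) → (20.43,101.18), returning to the start.

G21
G90
G0 X63.89 Y28.79
M4 S330
G1 X44.61 Y70.23 F2946
G1 X77.06 Y118.58 F2946
G1 X48.44 Y150.96 F2946
G1 X69.60 Y182.41 F2946
G1 X16.73 Y93.58 F2946
M5
G0 X23.07 Y119.26
M4 S330
G1 X54.46 Y119.26 F2946
G1 X54.46 Y30.96 F2946
G1 X23.07 Y30.96 F2946
G1 X23.07 Y119.26 F2946
M5
G0 X20.43 Y101.18
M4 S956
G1 X52.48 Y101.18 F962
G1 X52.48 Y84.07 F962
G1 X20.43 Y84.07 F962
G1 X20.43 Y101.18 F962
M5
G0 X0.00 Y0.00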